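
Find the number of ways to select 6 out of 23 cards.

C(23,6) = 23!/(6! x 17!).

Final answer: \binom{23}{6} = 100947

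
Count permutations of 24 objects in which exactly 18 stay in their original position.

Choose which 18 elements are fixed: C(24,18) = 134596.
Derange the remaining 6 using D(j) = (j-1)(D(j-1) + D(j-2)), D(0)=1, D(1)=0: D(2)=1, D(3)=2, D(4)=9, D(5)=44, D(6)=265.
Total: 134596 x 265.

Final answer: C(24,18) D(6) = 35667940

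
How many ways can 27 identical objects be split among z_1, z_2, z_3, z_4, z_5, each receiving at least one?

Substitute z'_i = z_i - 1 (so z'_i >= 0). Then sum z'_i = 27 - 5 = 22.
Stars and bars: C(22+5-1, 5-1) = C(26,4).

Final answer: C(26,4) = 14950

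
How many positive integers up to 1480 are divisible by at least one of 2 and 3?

Multiples of 2: 740. Multiples of 3: 493. Of both (lcm=6): 246.
By inclusion-exclusion: 740 + 493 - 246.

Final answer: 987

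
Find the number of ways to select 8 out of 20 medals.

C(20,8) = 20!/(8! x (20-8)!).

Final answer: C(20,8) = 125970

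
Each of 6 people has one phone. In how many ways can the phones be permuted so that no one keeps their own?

D(n) = (n-1)(D(n-1) + D(n-2)), D(0)=1, D(1)=0.
D(2) = 1 x (0 + 1) = 1
D(3) = 2 x (1 + 0) = 2
D(4) = 3 x (2 + 1) = 9
D(5) = 4 x (9 + 2) = 44
D(6) = 5 x (D(5) + D(4)) = 5 x (44 + 9)

Final answer: D(6) = 265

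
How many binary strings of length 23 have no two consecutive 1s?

Classify by the final bit: ...0 gives a(n-1) strings, ...01 gives a(n-2) strings. Thus a(n) = a(n-1) + a(n-2) with a(1)=2, a(2)=3.
Iterating the recurrence: a(1)=2, a(2)=3, a(3)=5, a(4)=8, a(5)=13, a(6)=21, a(7)=34, a(8)=55, a(9)=89, a(10)=144, a(11)=233, a(12)=377, a(13)=610, a(14)=987, a(15)=1597, a(16)=2584, a(17)=4181, a(18)=6765, a(19)=10946, a(20)=17711, a(21)=28657, a(22)=46368, a(23)=75025.

Final answer: 75025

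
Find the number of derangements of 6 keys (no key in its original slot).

D(n) = (n-1)(D(n-1) + D(n-2)), D(0)=1, D(1)=0.
D(2) = 1 x (0 + 1) = 1
D(3) = 2 x (1 + 0) = 2
D(4) = 3 x (2 + 1) = 9
D(5) = 4 x (9 + 2) = 44
D(6) = 5 x (D(5) + D(4)) = 5 x (44 + 9)

Final answer: D(6) = 265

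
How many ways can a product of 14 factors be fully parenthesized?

The structures are counted by the Catalan number C_n. Here n = 14 - 1 = 13.
C_n = (2n)!/(n!(n+1)!), so C_{13} = 26!/(13! x 14!) = C(26,13)/14 = 10400600/14.

Final answer: C_{13} = 742900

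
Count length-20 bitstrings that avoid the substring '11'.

Classify by the final bit: ...0 gives a(n-1) strings, ...01 gives a(n-2) strings. Thus a(n) = a(n-1) + a(n-2) with a(1)=2, a(2)=3.
Computing successive values: a(1)=2, a(2)=3, a(3)=5, a(4)=8, a(5)=13, a(6)=21, a(7)=34, a(8)=55, a(9)=89, a(10)=144, a(11)=233, a(12)=377, a(13)=610, a(14)=987, a(15)=1597, a(16)=2584, a(17)=4181, a(18)=6765, a(19)=10946, a(20)=17711.

Final answer: 17711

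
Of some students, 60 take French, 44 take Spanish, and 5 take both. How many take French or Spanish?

|A union B| = |A| + |B| - |A intersect B| = 60 + 44 - 5.

Final answer: 99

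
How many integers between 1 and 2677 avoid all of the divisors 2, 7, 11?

|div by 2|=1338, |div by 7|=382, |div by 11|=243.
|div by 2&7|=191, |div by 2&11|=121, |div by 7&11|=34, |div by all|=17.
By inclusion-exclusion, divisible by at least one: 1338+382+243-191-121-34+17 = 1634.
Not divisible by any: 2677 - 1634.

Final answer: 1043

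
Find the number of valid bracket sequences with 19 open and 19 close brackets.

This is a standard Catalan-number count: the answer is C_n. Here n = 19 (pairs).
C_n = C(2n,n) - C(2n,n+1), so C_{19} = C(38,19) - C(38,20) = 35345263800 - 33578000610.

Final answer: C_{19} = 1767263190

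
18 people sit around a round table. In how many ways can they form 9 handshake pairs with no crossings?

The structures are counted by the Catalan number C_n. Here n = 18/2 = 9.
C_n = (2n)!/(n!(n+1)!), so C_{9} = 18!/(9! x 10!) = C(18,9)/10 = 48620/10.

Final answer: C_{9} = 4862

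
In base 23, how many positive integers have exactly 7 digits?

In base 23, the leading digit has 22 choices (1..22); each of the remaining 6 digits has 23 choices.
Total: 22 x 23^6.

Final answer: 3256789558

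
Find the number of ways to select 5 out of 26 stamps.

C(26,5) = 26!/(5! x 21!).

Final answer: \binom{26}{5} = 65780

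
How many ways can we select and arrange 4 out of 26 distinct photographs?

P(26,4) = 26!/(26-4)! = 26!/22!.

Final answer: P(26,4) = 358800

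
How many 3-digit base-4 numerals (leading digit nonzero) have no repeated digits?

First digit: 3 (nonzero). Second: 3 (not first). Third: 2, etc.
Total: 3 x 3 x 2.

Final answer: 18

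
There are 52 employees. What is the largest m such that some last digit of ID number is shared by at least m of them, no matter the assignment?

There are 10 possible values for last digit of ID number. With 52 employees and 10 categories, by pigeonhole: ceiling(52/10).

Final answer: 6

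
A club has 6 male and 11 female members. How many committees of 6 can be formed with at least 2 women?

Sum over valid woman counts:
C(11,2)C(6,4) = 825
C(11,3)C(6,3) = 3300
C(11,4)C(6,2) = 4950
C(11,5)C(6,1) = 2772
C(11,6)C(6,0) = 462
Total: 825 + 3300 + 4950 + 2772 + 462.

Final answer: 12309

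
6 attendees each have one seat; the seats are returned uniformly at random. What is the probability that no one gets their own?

D(n) = (n-1)(D(n-1) + D(n-2)), D(0)=1, D(1)=0.
Building up: D(2)=1, D(3)=2, D(4)=9, D(5)=44, D(6)=265.
Total arrangements: 6! = 720.
Probability = D(6)/6! = 53/144.

Final answer: D(6)/6! = 265/720 = 0.368056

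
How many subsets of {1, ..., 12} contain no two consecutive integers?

Condition on whether n belongs to the subset: if not, any valid subset of {1, ..., n-1} works (a(n-1)); if so, n-1 is excluded and the rest is a valid subset of {1, ..., n-2} (a(n-2)). Hence a(n) = a(n-1) + a(n-2), a(1)=2, a(2)=3.
Building up term by term: a(1)=2, a(2)=3, a(3)=5, a(4)=8, a(5)=13, a(6)=21, a(7)=34, a(8)=55, a(9)=89, a(10)=144, a(11)=233, a(12)=377.

Final answer: 377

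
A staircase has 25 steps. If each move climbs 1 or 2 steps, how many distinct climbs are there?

Let f(n) be the number of climbs. Removing the last move (1 or 2 steps) gives f(n) = f(n-1) + f(n-2); base cases f(1)=1, f(2)=2.
Iterating the recurrence: f(1)=1, f(2)=2, f(3)=3, f(4)=5, f(5)=8, f(6)=13, f(7)=21, f(8)=34, f(9)=55, f(10)=89, f(11)=144, f(12)=233, f(13)=377, f(14)=610, f(15)=987, f(16)=1597, f(17)=2584, f(18)=4181, f(19)=6765, f(20)=10946, f(21)=17711, f(22)=28657, f(23)=46368, f(24)=75025, f(25)=121393.

Final answer: 121393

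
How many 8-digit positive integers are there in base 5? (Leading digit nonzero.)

Leading digit: 4 options (nonzero). Other 7 digit(s): 5 options each.
Total: 4 x 5^7.

Final answer: 312500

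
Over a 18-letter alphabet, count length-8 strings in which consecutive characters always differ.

Let g(n) count such strings. g(1) = 18, and each valid string of length n-1 extends in 17 ways (any symbol but the last), so g(n) = 17 g(n-1).
Total: g(8) = 18 x 17^7.

Final answer: 18 x 17^{7} = 7386096114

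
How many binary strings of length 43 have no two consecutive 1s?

Let a(n) count valid strings. If the last bit is 0 the prefix is any valid string of length n-1; if it is 1 the string must end in 01 with a valid prefix of length n-2. So a(n) = a(n-1) + a(n-2), a(1)=2, a(2)=3.
Building up term by term: a(1)=2, a(2)=3, a(3)=5, a(4)=8, a(5)=13, a(6)=21, a(7)=34, a(8)=55, a(9)=89, a(10)=144, a(11)=233, a(12)=377, a(13)=610, a(14)=987, a(15)=1597, a(16)=2584, a(17)=4181, a(18)=6765, a(19)=10946, a(20)=17711, a(21)=28657, a(22)=46368, a(23)=75025, a(24)=121393, a(25)=196418, a(26)=317811, a(27)=514229, a(28)=832040, a(29)=1346269, a(30)=2178309, a(31)=3524578, a(32)=5702887, a(33)=9227465, a(34)=14930352, a(35)=24157817, a(36)=39088169, a(37)=63245986, a(38)=102334155, a(39)=165580141, a(40)=267914296, a(41)=433494437, a(42)=701408733, a(43)=1134903170.

Final answer: 1134903170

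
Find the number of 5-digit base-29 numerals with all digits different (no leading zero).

First digit: 28 (nonzero). Second: 28 (not first). Third: 27, etc.
Total: 28 x 28 x 27 x 26 x 25.

Final answer: 13759200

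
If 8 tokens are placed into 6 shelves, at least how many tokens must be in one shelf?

By the pigeonhole principle: ceiling(8/6).

Final answer: 2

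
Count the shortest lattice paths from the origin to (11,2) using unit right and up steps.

Each path has 11 right steps and 2 up steps in some order (13 steps total).
Choose which 2 of the 13 steps are up: C(13,2).

Final answer: C(13,2) = 78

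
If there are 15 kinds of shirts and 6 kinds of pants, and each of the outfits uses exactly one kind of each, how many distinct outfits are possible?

By the multiplication principle: 15 x 6.

Final answer: 90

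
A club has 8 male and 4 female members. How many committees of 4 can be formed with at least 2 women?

Sum over valid woman counts:
C(4,2)C(8,2) = 168
C(4,3)C(8,1) = 32
C(4,4)C(8,0) = 1
Total: 168 + 32 + 1.

Final answer: 201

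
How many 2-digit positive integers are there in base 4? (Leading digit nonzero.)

These are the integers in [4^1, 4^2), so the count is 4^2 - 4^1 = 3 x 4^1.

Final answer: 12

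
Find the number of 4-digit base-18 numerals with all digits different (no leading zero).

The leading digit has 17 choices (anything but zero); the next has 17 (anything but the first), then 16, and so on, one fewer each time.
Total: 17 x 17 x 16 x 15.

Final answer: 69360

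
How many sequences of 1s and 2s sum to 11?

Let f(n) be the number of climbs. Removing the last move (1 or 2 steps) gives f(n) = f(n-1) + f(n-2); base cases f(1)=1, f(2)=2.
Iterating the recurrence: f(1)=1, f(2)=2, f(3)=3, f(4)=5, f(5)=8, f(6)=13, f(7)=21, f(8)=34, f(9)=55, f(10)=89, f(11)=144.

Final answer: 144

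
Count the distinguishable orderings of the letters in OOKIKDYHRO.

Letters (D:1, H:1, I:1, K:2, O:3, R:1, Y:1). Total letters: 10.
Permutations = 10!/(3! x 2!).

Final answer: 302400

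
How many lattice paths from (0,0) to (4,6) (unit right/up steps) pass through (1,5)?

Paths (0,0)->(1,5): C(6,5) = 6.
Paths (1,5)->(4,6): C(4,1) = 4.
By multiplication principle: 6 x 4.

Final answer: 24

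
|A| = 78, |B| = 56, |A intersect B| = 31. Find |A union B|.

|A union B| = |A| + |B| - |A intersect B| = 78 + 56 - 31.

Final answer: 103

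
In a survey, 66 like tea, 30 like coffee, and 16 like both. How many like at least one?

|A union B| = |A| + |B| - |A intersect B| = 66 + 30 - 16.

Final answer: 80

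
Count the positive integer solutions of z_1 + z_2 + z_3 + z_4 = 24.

Substitute z'_i = z_i - 1 (so z'_i >= 0). Then sum z'_i = 24 - 4 = 20.
Stars and bars: C(20+4-1, 4-1) = C(23,3).

Final answer: C(23,3) = 1771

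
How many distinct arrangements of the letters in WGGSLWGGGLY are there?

Letters (G:5, L:2, S:1, W:2, Y:1). Total letters: 11.
Permutations = 11!/(5! x 2! x 2!).

Final answer: 83160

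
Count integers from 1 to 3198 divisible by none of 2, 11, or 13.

|div by 2|=1599, |div by 11|=290, |div by 13|=246.
|div by 2&11|=145, |div by 2&13|=123, |div by 11&13|=22, |div by all|=11.
By inclusion-exclusion, divisible by at least one: 1599+290+246-145-123-22+11 = 1856.
Not divisible by any: 3198 - 1856.

Final answer: 1342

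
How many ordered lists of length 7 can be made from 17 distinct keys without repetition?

P(17,7) = 17!/(17-7)! = 17!/10!.

Final answer: P(17,7) = 98017920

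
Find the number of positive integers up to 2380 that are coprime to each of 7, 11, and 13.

|div by 7|=340, |div by 11|=216, |div by 13|=183.
|div by 7&11|=30, |div by 7&13|=26, |div by 11&13|=16, |div by all|=2.
By inclusion-exclusion, divisible by at least one: 340+216+183-30-26-16+2 = 669.
Not divisible by any: 2380 - 669.

Final answer: 1711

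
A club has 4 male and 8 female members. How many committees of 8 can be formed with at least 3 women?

Sum over valid woman counts:
C(8,4)C(4,4) = 70
C(8,5)C(4,3) = 224
C(8,6)C(4,2) = 168
C(8,7)C(4,1) = 32
C(8,8)C(4,0) = 1
Total: 70 + 224 + 168 + 32 + 1.

Final answer: 495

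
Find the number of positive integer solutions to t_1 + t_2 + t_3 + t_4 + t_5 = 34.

Substitute t'_i = t_i - 1 (so t'_i >= 0). Then sum t'_i = 34 - 5 = 29.
Stars and bars: C(29+5-1, 5-1) = C(33,4).

Final answer: C(33,4) = 40920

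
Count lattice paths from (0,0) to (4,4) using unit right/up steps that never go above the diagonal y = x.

Total monotonic paths to (4,4): C(8,4) = 70.
Reflecting each bad path at its first crossing gives a bijection with paths to (3,5): C(8,5) = 56.
Valid Dyck paths: 70 - 56.
(Check: C(8,4) - C(8,5) = C(8,4)/5, the Catalan number C_{4}.)

Final answer: C_{4} = 14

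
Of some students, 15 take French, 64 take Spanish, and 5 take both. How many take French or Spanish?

|A union B| = |A| + |B| - |A intersect B| = 15 + 64 - 5.

Final answer: 74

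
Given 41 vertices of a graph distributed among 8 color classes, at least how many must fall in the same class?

By pigeonhole with 41 objects and 8 categories: ceiling(41/8).

Final answer: 6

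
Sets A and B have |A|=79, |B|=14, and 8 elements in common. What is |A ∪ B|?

|A union B| = |A| + |B| - |A intersect B| = 79 + 14 - 8.

Final answer: 85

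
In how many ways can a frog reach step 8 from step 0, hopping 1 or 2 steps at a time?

Let f(n) count the ways. The last step is size 1 or 2, so f(n) = f(n-1) + f(n-2) with f(1)=1, f(2)=2.
Computing successive values: f(1)=1, f(2)=2, f(3)=3, f(4)=5, f(5)=8, f(6)=13, f(7)=21, f(8)=34.

Final answer: 34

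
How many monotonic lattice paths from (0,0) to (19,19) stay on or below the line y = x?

Total monotonic paths to (19,19): C(38,19) = 35345263800.
A path is bad iff it touches y = x + 1; reflecting its initial segment maps bad paths bijectively onto all paths to (18,20), of which there are C(38,20) = 33578000610.
Valid Dyck paths: 35345263800 - 33578000610.
(Equivalently, C_{19} = C(38,19)/20 = 35345263800/20.)

Final answer: C_{19} = 1767263190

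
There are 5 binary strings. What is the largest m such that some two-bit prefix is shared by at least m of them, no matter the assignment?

There are 4 possible values for two-bit prefix. With 5 binary strings and 4 categories, by pigeonhole: ceiling(5/4).

Final answer: 2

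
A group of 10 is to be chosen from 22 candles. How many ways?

C(22,10) = 22!/(10! x 12!).

Final answer: \binom{22}{10} = 646646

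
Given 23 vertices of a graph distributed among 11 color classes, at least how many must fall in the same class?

By pigeonhole with 23 objects and 11 categories: ceiling(23/11).

Final answer: 3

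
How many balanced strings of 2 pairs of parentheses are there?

The structures are counted by the Catalan number C_n. Here n = 2 (pairs).
C_n = C(2n,n) - C(2n,n+1), so C_{2} = C(4,2) - C(4,3) = 6 - 4.

Final answer: C_{2} = 2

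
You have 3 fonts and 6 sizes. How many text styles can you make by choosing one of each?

By the multiplication principle: 3 x 6.

Final answer: 18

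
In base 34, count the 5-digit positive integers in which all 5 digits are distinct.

The leading digit has 33 choices (anything but zero); the next has 33 (anything but the first), then 32, and so on, one fewer each time.
Total: 33 x 33 x 32 x 31 x 30.

Final answer: 32408640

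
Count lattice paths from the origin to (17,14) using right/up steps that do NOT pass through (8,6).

Total paths to (17,14): C(31,14) = 265182525.
Paths through (8,6): C(14,6) x C(17,8) = 73002930.
Avoiding (8,6): 265182525 - 73002930.

Final answer: 192179595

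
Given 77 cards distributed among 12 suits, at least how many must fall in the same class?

By pigeonhole with 77 objects and 12 categories: ceiling(77/12).

Final answer: 7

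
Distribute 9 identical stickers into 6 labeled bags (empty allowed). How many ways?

Stars and bars: C(n+k-1, k-1) = C(14,5).

Final answer: C(14,5) = 2002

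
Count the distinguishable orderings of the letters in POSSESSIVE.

Letters (E:2, I:1, O:1, P:1, S:4, V:1). Total letters: 10.
Permutations = 10!/(4! x 2!).

Final answer: 75600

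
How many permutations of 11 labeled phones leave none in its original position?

D(n) = (n-1)(D(n-1) + D(n-2)), D(0)=1, D(1)=0.
D(2) = 1 x (0 + 1) = 1
D(3) = 2 x (1 + 0) = 2
D(4) = 3 x (2 + 1) = 9
D(5) = 4 x (9 + 2) = 44
D(6) = 5 x (44 + 9) = 265
D(7) = 6 x (265 + 44) = 1854
D(8) = 7 x (1854 + 265) = 14833
D(9) = 8 x (14833 + 1854) = 133496
D(10) = 9 x (133496 + 14833) = 1334961
D(11) = 10 x (D(10) + D(9)) = 10 x (1334961 + 133496)

Final answer: D(11) = 14684570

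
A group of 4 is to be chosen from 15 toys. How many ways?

C(15,4) = 15!/(4! x 11!).

Final answer: \binom{15}{4} = 1365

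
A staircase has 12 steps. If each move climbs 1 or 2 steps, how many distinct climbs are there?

Let f(n) be the number of climbs. Removing the last move (1 or 2 steps) gives f(n) = f(n-1) + f(n-2); base cases f(1)=1, f(2)=2.
Computing successive values: f(1)=1, f(2)=2, f(3)=3, f(4)=5, f(5)=8, f(6)=13, f(7)=21, f(8)=34, f(9)=55, f(10)=89, f(11)=144, f(12)=233.

Final answer: 233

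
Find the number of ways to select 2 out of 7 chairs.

C(7,2) = 7!/(2! x (7-2)!).

Final answer: C(7,2) = 21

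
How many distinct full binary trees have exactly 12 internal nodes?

The structures are counted by the Catalan number C_n. Here n = 12.
C_n = (2n)!/(n!(n+1)!), so C_{12} = 24!/(12! x 13!) = C(24,12)/13 = 2704156/13.

Final answer: C_{12} = 208012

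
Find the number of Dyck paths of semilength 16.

Total monotonic paths to (16,16): C(32,16) = 601080390.
Reflecting each bad path at its first crossing gives a bijection with paths to (15,17): C(32,17) = 565722720.
Valid Dyck paths: 601080390 - 565722720.
(This is the Catalan number C_{16}.)

Final answer: C_{16} = 35357670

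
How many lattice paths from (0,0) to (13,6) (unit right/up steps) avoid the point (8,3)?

Total paths to (13,6): C(19,6) = 27132.
Paths through (8,3): C(11,3) x C(8,3) = 9240.
Avoiding (8,3): 27132 - 9240.

Final answer: 17892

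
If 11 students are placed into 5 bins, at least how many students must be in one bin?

By the pigeonhole principle: ceiling(11/5).

Final answer: 3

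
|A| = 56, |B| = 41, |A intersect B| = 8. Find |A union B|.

|A union B| = |A| + |B| - |A intersect B| = 56 + 41 - 8.

Final answer: 89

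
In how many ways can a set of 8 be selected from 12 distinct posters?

C(12,8) = 12!/(8! x (12-8)!).

Final answer: C(12,8) = 495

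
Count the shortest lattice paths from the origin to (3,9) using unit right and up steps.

Each path has 3 right steps and 9 up steps in some order (12 steps total).
Choose which 9 of the 12 steps are up: C(12,9).

Final answer: C(12,9) = 220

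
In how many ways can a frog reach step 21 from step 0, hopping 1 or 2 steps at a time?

Let f(n) count the ways. The last step is size 1 or 2, so f(n) = f(n-1) + f(n-2) with f(1)=1, f(2)=2.
Building up term by term: f(1)=1, f(2)=2, f(3)=3, f(4)=5, f(5)=8, f(6)=13, f(7)=21, f(8)=34, f(9)=55, f(10)=89, f(11)=144, f(12)=233, f(13)=377, f(14)=610, f(15)=987, f(16)=1597, f(17)=2584, f(18)=4181, f(19)=6765, f(20)=10946, f(21)=17711.

Final answer: 17711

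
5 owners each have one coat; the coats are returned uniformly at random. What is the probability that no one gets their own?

D(n) = (n-1)(D(n-1) + D(n-2)), D(0)=1, D(1)=0.
Building up: D(2)=1, D(3)=2, D(4)=9, D(5)=44.
Total arrangements: 5! = 120.
Probability = D(5)/5! = 11/30.

Final answer: D(5)/5! = 44/120 = 0.366667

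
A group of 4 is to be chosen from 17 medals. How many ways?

C(17,4) = 17!/(4! x (17-4)!).

Final answer: C(17,4) = 2380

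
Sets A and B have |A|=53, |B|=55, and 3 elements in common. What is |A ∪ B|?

|A union B| = |A| + |B| - |A intersect B| = 53 + 55 - 3.

Final answer: 105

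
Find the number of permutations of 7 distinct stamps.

The number of ways to arrange 7 distinct objects is 7!.

Final answer: 7! = 5040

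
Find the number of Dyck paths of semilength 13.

Total monotonic paths to (13,13): C(26,13) = 10400600.
Paths that cross above y=x (reflection bijection): C(26,14) = 9657700.
Valid Dyck paths: 10400600 - 9657700.
(These counts are the Catalan numbers.)

Final answer: C_{13} = 742900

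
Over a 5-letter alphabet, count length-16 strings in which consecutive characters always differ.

First character: 5 choices. Each subsequent: 4 choices (must differ from the previous one).
Total: 5 x 4^15.

Final answer: 5 x 4^{15} = 5368709120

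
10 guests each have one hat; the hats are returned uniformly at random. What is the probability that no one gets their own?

Use the recurrence D(n) = (n-1)(D(n-1) + D(n-2)) with D(0)=1, D(1)=0.
Building up: D(2)=1, D(3)=2, D(4)=9, D(5)=44, D(6)=265, D(7)=1854, D(8)=14833, D(9)=133496, D(10)=1334961.
Total arrangements: 10! = 3628800.
Probability = D(10)/10! = 16481/44800.

Final answer: D(10)/10! = 1334961/3628800 = 0.367879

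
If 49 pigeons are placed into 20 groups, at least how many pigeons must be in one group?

By the pigeonhole principle: ceiling(49/20).

Final answer: 3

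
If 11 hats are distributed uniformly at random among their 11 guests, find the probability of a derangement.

Derangements satisfy D(n) = (n-1)(D(n-1) + D(n-2)), starting from D(0)=1, D(1)=0.
Building up: D(2)=1, D(3)=2, D(4)=9, D(5)=44, D(6)=265, D(7)=1854, D(8)=14833, D(9)=133496, D(10)=1334961, D(11)=14684570.
Total arrangements: 11! = 39916800.
Probability = D(11)/11! = 1468457/3991680.

Final answer: D(11)/11! = 14684570/39916800 = 0.367879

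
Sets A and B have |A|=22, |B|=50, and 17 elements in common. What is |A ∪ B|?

|A union B| = |A| + |B| - |A intersect B| = 22 + 50 - 17.

Final answer: 55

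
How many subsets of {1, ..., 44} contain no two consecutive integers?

Condition on whether n belongs to the subset: if not, any valid subset of {1, ..., n-1} works (a(n-1)); if so, n-1 is excluded and the rest is a valid subset of {1, ..., n-2} (a(n-2)). Hence a(n) = a(n-1) + a(n-2), a(1)=2, a(2)=3.
Iterating the recurrence: a(1)=2, a(2)=3, a(3)=5, a(4)=8, a(5)=13, a(6)=21, a(7)=34, a(8)=55, a(9)=89, a(10)=144, a(11)=233, a(12)=377, a(13)=610, a(14)=987, a(15)=1597, a(16)=2584, a(17)=4181, a(18)=6765, a(19)=10946, a(20)=17711, a(21)=28657, a(22)=46368, a(23)=75025, a(24)=121393, a(25)=196418, a(26)=317811, a(27)=514229, a(28)=832040, a(29)=1346269, a(30)=2178309, a(31)=3524578, a(32)=5702887, a(33)=9227465, a(34)=14930352, a(35)=24157817, a(36)=39088169, a(37)=63245986, a(38)=102334155, a(39)=165580141, a(40)=267914296, a(41)=433494437, a(42)=701408733, a(43)=1134903170, a(44)=1836311903.

Final answer: 1836311903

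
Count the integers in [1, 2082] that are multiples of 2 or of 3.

Multiples of 2: 1041. Multiples of 3: 694. Of both (lcm=6): 347.
By inclusion-exclusion: 1041 + 694 - 347.

Final answer: 1388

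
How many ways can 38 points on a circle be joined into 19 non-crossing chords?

This is a standard Catalan-number count: the answer is C_n. Here n = 38/2 = 19.
C_n = C(2n,n)/(n+1), so C_{19} = C(38,19)/20 = 35345263800/20.

Final answer: C_{19} = 1767263190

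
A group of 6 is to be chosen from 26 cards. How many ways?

C(26,6) = 26!/(6! x 20!).

Final answer: \binom{26}{6} = 230230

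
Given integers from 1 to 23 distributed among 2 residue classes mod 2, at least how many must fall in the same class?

By pigeonhole with 23 objects and 2 categories: ceiling(23/2).

Final answer: 12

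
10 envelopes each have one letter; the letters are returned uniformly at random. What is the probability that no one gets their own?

Derangements satisfy D(n) = (n-1)(D(n-1) + D(n-2)), starting from D(0)=1, D(1)=0.
Building up: D(2)=1, D(3)=2, D(4)=9, D(5)=44, D(6)=265, D(7)=1854, D(8)=14833, D(9)=133496, D(10)=1334961.
Total arrangements: 10! = 3628800.
Probability = D(10)/10! = 16481/44800.

Final answer: D(10)/10! = 1334961/3628800 = 0.367879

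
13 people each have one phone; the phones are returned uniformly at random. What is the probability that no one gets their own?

Use the recurrence D(n) = (n-1)(D(n-1) + D(n-2)) with D(0)=1, D(1)=0.
Building up: D(2)=1, D(3)=2, D(4)=9, D(5)=44, D(6)=265, D(7)=1854, D(8)=14833, D(9)=133496, D(10)=1334961, D(11)=14684570, D(12)=176214841, D(13)=2290792932.
Total arrangements: 13! = 6227020800.
Probability = D(13)/13! = 63633137/172972800.

Final answer: D(13)/13! = 2290792932/6227020800 = 0.367879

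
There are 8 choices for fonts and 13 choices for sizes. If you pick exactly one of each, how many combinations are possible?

By the multiplication principle: 8 x 13.

Final answer: 104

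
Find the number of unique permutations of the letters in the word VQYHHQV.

Letters (H:2, Q:2, V:2, Y:1). Total letters: 7.
Permutations = 7!/(2! x 2! x 2!).

Final answer: 630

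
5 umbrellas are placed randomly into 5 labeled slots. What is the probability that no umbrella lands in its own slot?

Use the recurrence D(n) = (n-1)(D(n-1) + D(n-2)) with D(0)=1, D(1)=0.
Building up: D(2)=1, D(3)=2, D(4)=9, D(5)=44.
Total arrangements: 5! = 120.
Probability = D(5)/5! = 11/30.

Final answer: D(5)/5! = 44/120 = 0.366667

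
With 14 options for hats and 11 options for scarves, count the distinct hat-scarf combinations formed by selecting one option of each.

By the multiplication principle: 14 x 11.

Final answer: 154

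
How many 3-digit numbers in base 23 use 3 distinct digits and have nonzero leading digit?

First digit: 22 (nonzero). Second: 22 (not first). Third: 21, etc.
Total: 22 x 22 x 21.

Final answer: 10164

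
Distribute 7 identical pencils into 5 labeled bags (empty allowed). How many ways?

Stars and bars: C(n+k-1, k-1) = C(11,4).

Final answer: C(11,4) = 330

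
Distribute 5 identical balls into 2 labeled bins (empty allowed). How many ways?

Stars and bars: C(n+k-1, k-1) = C(6,1).

Final answer: C(6,1) = 6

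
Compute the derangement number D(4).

Derangements satisfy D(n) = (n-1)(D(n-1) + D(n-2)), starting from D(0)=1, D(1)=0.
D(2) = 1 x (0 + 1) = 1
D(3) = 2 x (1 + 0) = 2
D(4) = 3 x (D(3) + D(2)) = 3 x (2 + 1)

Final answer: D(4) = 9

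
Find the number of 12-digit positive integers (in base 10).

First digit: 9 choices (1-9). Each of the remaining 11 digits: 10 choices.
Total: 9 x 10^11.

Final answer: 900000000000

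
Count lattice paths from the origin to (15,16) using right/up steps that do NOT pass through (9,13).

Total paths to (15,16): C(31,16) = 300540195.
Paths through (9,13): C(22,13) x C(9,3) = 41783280.
Avoiding (9,13): 300540195 - 41783280.

Final answer: 258756915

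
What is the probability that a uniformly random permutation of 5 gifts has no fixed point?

Use the recurrence D(n) = (n-1)(D(n-1) + D(n-2)) with D(0)=1, D(1)=0.
Building up: D(2)=1, D(3)=2, D(4)=9, D(5)=44.
Total arrangements: 5! = 120.
Probability = D(5)/5! = 11/30.

Final answer: D(5)/5! = 44/120 = 0.366667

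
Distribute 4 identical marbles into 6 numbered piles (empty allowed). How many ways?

Stars and bars: C(n+k-1, k-1) = C(9,5).

Final answer: C(9,5) = 126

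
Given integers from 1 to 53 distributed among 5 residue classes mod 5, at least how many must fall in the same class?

By pigeonhole with 53 objects and 5 categories: ceiling(53/5).

Final answer: 11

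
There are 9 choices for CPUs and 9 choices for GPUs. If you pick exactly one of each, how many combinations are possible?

By the multiplication principle: 9 x 9.

Final answer: 81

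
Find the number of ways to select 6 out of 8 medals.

C(8,6) = 8!/(6! x 2!).

Final answer: \binom{8}{6} = 28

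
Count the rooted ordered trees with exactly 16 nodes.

This is counted by the nth Catalan number C_n. Here n = 16 - 1 = 15.
C_n = C(2n,n) - C(2n,n+1), so C_{15} = C(30,15) - C(30,16) = 155117520 - 145422675.

Final answer: C_{15} = 9694845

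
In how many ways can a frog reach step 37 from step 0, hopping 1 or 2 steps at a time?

Let f(n) be the number of climbs. Removing the last move (1 or 2 steps) gives f(n) = f(n-1) + f(n-2); base cases f(1)=1, f(2)=2.
Building up term by term: f(1)=1, f(2)=2, f(3)=3, f(4)=5, f(5)=8, f(6)=13, f(7)=21, f(8)=34, f(9)=55, f(10)=89, f(11)=144, f(12)=233, f(13)=377, f(14)=610, f(15)=987, f(16)=1597, f(17)=2584, f(18)=4181, f(19)=6765, f(20)=10946, f(21)=17711, f(22)=28657, f(23)=46368, f(24)=75025, f(25)=121393, f(26)=196418, f(27)=317811, f(28)=514229, f(29)=832040, f(30)=1346269, f(31)=2178309, f(32)=3524578, f(33)=5702887, f(34)=9227465, f(35)=14930352, f(36)=24157817, f(37)=39088169.

Final answer: 39088169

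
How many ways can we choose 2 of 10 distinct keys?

C(10,2) = 10!/(2! x (10-2)!).

Final answer: C(10,2) = 45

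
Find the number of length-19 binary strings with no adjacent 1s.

A valid string ends in 0 (append to any length-(n-1) valid string) or in 01 (append to any length-(n-2) valid string), so a(n) = a(n-1) + a(n-2) with a(1)=2, a(2)=3.
Computing successive values: a(1)=2, a(2)=3, a(3)=5, a(4)=8, a(5)=13, a(6)=21, a(7)=34, a(8)=55, a(9)=89, a(10)=144, a(11)=233, a(12)=377, a(13)=610, a(14)=987, a(15)=1597, a(16)=2584, a(17)=4181, a(18)=6765, a(19)=10946.

Final answer: 10946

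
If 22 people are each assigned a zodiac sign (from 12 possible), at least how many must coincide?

There are 12 possible values for zodiac sign. With 22 people and 12 categories, by pigeonhole: ceiling(22/12).

Final answer: 2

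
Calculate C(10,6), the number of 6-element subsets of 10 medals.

C(10,6) = 10!/(6! x (10-6)!).

Final answer: C(10,6) = 210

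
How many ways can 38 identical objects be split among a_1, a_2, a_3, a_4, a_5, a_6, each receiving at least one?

Substitute a'_i = a_i - 1 (so a'_i >= 0). Then sum a'_i = 38 - 6 = 32.
Stars and bars: C(32+6-1, 6-1) = C(37,5).

Final answer: C(37,5) = 435897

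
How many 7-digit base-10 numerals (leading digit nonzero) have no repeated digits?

The leading digit has 9 choices (anything but zero); the next has 9 (anything but the first), then 8, and so on, one fewer each time.
Total: 9 x 9 x 8 x 7 x 6 x 5 x 4.

Final answer: 544320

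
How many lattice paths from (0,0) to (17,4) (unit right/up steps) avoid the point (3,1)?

Total paths to (17,4): C(21,4) = 5985.
Paths through (3,1): C(4,1) x C(17,3) = 2720.
Avoiding (3,1): 5985 - 2720.

Final answer: 3265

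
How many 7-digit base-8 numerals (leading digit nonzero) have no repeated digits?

The leading digit has 7 choices (anything but zero); the next has 7 (anything but the first), then 6, and so on, one fewer each time.
Total: 7 x 7 x 6 x 5 x 4 x 3 x 2.

Final answer: 35280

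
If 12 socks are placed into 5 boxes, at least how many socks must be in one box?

By the pigeonhole principle: ceiling(12/5).

Final answer: 3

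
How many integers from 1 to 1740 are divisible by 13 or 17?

Multiples of 13: 133. Multiples of 17: 102. Of both (lcm=221): 7.
By inclusion-exclusion: 133 + 102 - 7.

Final answer: 228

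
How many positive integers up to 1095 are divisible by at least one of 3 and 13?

Multiples of 3: 365. Multiples of 13: 84. Of both (lcm=39): 28.
By inclusion-exclusion: 365 + 84 - 28.

Final answer: 421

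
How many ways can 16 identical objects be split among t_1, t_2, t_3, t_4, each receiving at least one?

Substitute t'_i = t_i - 1 (so t'_i >= 0). Then sum t'_i = 16 - 4 = 12.
Stars and bars: C(12+4-1, 4-1) = C(15,3).

Final answer: C(15,3) = 455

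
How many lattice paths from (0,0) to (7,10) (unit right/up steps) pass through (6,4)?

Paths (0,0)->(6,4): C(10,4) = 210.
Paths (6,4)->(7,10): C(7,6) = 7.
By multiplication principle: 210 x 7.

Final answer: 1470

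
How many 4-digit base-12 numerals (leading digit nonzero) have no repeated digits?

First digit: 11 (nonzero). Second: 11 (not first). Third: 10, etc.
Total: 11 x 11 x 10 x 9.

Final answer: 10890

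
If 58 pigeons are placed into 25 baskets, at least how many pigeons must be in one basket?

By the pigeonhole principle: ceiling(58/25).

Final answer: 3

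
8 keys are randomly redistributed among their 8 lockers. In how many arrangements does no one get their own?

Use the recurrence D(n) = (n-1)(D(n-1) + D(n-2)) with D(0)=1, D(1)=0.
D(2) = 1 x (0 + 1) = 1
D(3) = 2 x (1 + 0) = 2
D(4) = 3 x (2 + 1) = 9
D(5) = 4 x (9 + 2) = 44
D(6) = 5 x (44 + 9) = 265
D(7) = 6 x (265 + 44) = 1854
D(8) = 7 x (D(7) + D(6)) = 7 x (1854 + 265)

Final answer: D(8) = 14833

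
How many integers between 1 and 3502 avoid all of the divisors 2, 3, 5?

|div by 2|=1751, |div by 3|=1167, |div by 5|=700.
|div by 2&3|=583, |div by 2&5|=350, |div by 3&5|=233, |div by all|=116.
By inclusion-exclusion, divisible by at least one: 1751+1167+700-583-350-233+116 = 2568.
Not divisible by any: 3502 - 2568.

Final answer: 934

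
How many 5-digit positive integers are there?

The leading digit cannot be 0 (9 options); the other 4 digits can be anything (10 options each).
Total: 9 x 10^4.

Final answer: 90000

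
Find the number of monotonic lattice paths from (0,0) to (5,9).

Each path has 5 right steps and 9 up steps in some order (14 steps total).
Choose which 9 of the 14 steps are up: C(14,9).

Final answer: C(14,9) = 2002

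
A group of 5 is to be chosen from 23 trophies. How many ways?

C(23,5) = 23!/(5! x 18!).

Final answer: \binom{23}{5} = 33649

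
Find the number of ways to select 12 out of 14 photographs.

C(14,12) = 14!/(12! x 2!).

Final answer: \binom{14}{12} = 91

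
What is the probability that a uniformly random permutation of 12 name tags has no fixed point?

D(n) = (n-1)(D(n-1) + D(n-2)), D(0)=1, D(1)=0.
Building up: D(2)=1, D(3)=2, D(4)=9, D(5)=44, D(6)=265, D(7)=1854, D(8)=14833, D(9)=133496, D(10)=1334961, D(11)=14684570, D(12)=176214841.
Total arrangements: 12! = 479001600.
Probability = D(12)/12! = 16019531/43545600.

Final answer: D(12)/12! = 176214841/479001600 = 0.367879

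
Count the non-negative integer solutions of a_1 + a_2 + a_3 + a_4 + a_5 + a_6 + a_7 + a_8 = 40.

Stars and bars with 40 stars and 7 bars:
C(40+8-1, 8-1) = C(47,7).

Final answer: C(47,7) = 62891499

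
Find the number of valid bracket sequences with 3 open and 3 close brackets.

The structures are counted by the Catalan number C_n. Here n = 3 (pairs).
C_n = (2n)!/(n!(n+1)!), so C_{3} = 6!/(3! x 4!) = C(6,3)/4 = 20/4.

Final answer: C_{3} = 5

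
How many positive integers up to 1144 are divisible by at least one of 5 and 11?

Multiples of 5: 228. Multiples of 11: 104. Of both (lcm=55): 20.
By inclusion-exclusion: 228 + 104 - 20.

Final answer: 312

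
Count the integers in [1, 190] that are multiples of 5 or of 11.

Multiples of 5: 38. Multiples of 11: 17. Of both (lcm=55): 3.
By inclusion-exclusion: 38 + 17 - 3.

Final answer: 52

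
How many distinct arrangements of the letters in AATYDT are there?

Letters (A:2, D:1, T:2, Y:1). Total letters: 6.
Permutations = 6!/(2! x 2!).

Final answer: 180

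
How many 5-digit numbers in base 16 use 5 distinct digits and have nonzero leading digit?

First digit: 15 (nonzero). Second: 15 (not first). Third: 14, etc.
Total: 15 x 15 x 14 x 13 x 12.

Final answer: 491400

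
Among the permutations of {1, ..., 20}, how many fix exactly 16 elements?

Choose which 16 elements are fixed: C(20,16) = 4845.
Derange the remaining 4 using D(j) = (j-1)(D(j-1) + D(j-2)), D(0)=1, D(1)=0: D(2)=1, D(3)=2, D(4)=9.
Total: 4845 x 9.

Final answer: C(20,16) D(4) = 43605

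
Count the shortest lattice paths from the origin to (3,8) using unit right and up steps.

Each path has 3 right steps and 8 up steps in some order (11 steps total).
Choose which 8 of the 11 steps are up: C(11,8).

Final answer: C(11,8) = 165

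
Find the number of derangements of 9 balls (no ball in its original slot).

D(n) = (n-1)(D(n-1) + D(n-2)), D(0)=1, D(1)=0.
D(2) = 1 x (0 + 1) = 1
D(3) = 2 x (1 + 0) = 2
D(4) = 3 x (2 + 1) = 9
D(5) = 4 x (9 + 2) = 44
D(6) = 5 x (44 + 9) = 265
D(7) = 6 x (265 + 44) = 1854
D(8) = 7 x (1854 + 265) = 14833
D(9) = 8 x (D(8) + D(7)) = 8 x (14833 + 1854)

Final answer: D(9) = 133496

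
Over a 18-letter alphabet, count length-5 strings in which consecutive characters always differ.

Let g(n) count such strings. g(1) = 18, and each valid string of length n-1 extends in 17 ways (any symbol but the last), so g(n) = 17 g(n-1).
Total: g(5) = 18 x 17^4.

Final answer: 18 x 17^{4} = 1503378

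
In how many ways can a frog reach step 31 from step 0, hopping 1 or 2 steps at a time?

Condition on the final move: it is a 1-step (f(n-1) ways to get there) or a 2-step (f(n-2) ways), so f(n) = f(n-1) + f(n-2), with f(1)=1, f(2)=2.
Iterating the recurrence: f(1)=1, f(2)=2, f(3)=3, f(4)=5, f(5)=8, f(6)=13, f(7)=21, f(8)=34, f(9)=55, f(10)=89, f(11)=144, f(12)=233, f(13)=377, f(14)=610, f(15)=987, f(16)=1597, f(17)=2584, f(18)=4181, f(19)=6765, f(20)=10946, f(21)=17711, f(22)=28657, f(23)=46368, f(24)=75025, f(25)=121393, f(26)=196418, f(27)=317811, f(28)=514229, f(29)=832040, f(30)=1346269, f(31)=2178309.

Final answer: 2178309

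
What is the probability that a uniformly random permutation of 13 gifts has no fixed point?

Use the recurrence D(n) = (n-1)(D(n-1) + D(n-2)) with D(0)=1, D(1)=0.
Building up: D(2)=1, D(3)=2, D(4)=9, D(5)=44, D(6)=265, D(7)=1854, D(8)=14833, D(9)=133496, D(10)=1334961, D(11)=14684570, D(12)=176214841, D(13)=2290792932.
Total arrangements: 13! = 6227020800.
Probability = D(13)/13! = 63633137/172972800.

Final answer: D(13)/13! = 2290792932/6227020800 = 0.367879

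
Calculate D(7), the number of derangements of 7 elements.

D(n) = (n-1)(D(n-1) + D(n-2)), D(0)=1, D(1)=0.
D(2) = 1 x (0 + 1) = 1
D(3) = 2 x (1 + 0) = 2
D(4) = 3 x (2 + 1) = 9
D(5) = 4 x (9 + 2) = 44
D(6) = 5 x (44 + 9) = 265
D(7) = 6 x (D(6) + D(5)) = 6 x (265 + 44)

Final answer: D(7) = 1854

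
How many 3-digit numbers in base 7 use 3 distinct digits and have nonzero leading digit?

The leading digit has 6 choices (anything but zero); the next has 6 (anything but the first), then 5, and so on, one fewer each time.
Total: 6 x 6 x 5.

Final answer: 180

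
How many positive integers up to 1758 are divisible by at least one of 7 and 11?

Multiples of 7: 251. Multiples of 11: 159. Of both (lcm=77): 22.
By inclusion-exclusion: 251 + 159 - 22.

Final answer: 388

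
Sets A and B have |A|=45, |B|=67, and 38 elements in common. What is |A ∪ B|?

|A union B| = |A| + |B| - |A intersect B| = 45 + 67 - 38.

Final answer: 74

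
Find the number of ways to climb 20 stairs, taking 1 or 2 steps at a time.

Let f(n) be the number of climbs. Removing the last move (1 or 2 steps) gives f(n) = f(n-1) + f(n-2); base cases f(1)=1, f(2)=2.
Building up term by term: f(1)=1, f(2)=2, f(3)=3, f(4)=5, f(5)=8, f(6)=13, f(7)=21, f(8)=34, f(9)=55, f(10)=89, f(11)=144, f(12)=233, f(13)=377, f(14)=610, f(15)=987, f(16)=1597, f(17)=2584, f(18)=4181, f(19)=6765, f(20)=10946.

Final answer: 10946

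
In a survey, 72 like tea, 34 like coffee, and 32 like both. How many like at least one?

|A union B| = |A| + |B| - |A intersect B| = 72 + 34 - 32.

Final answer: 74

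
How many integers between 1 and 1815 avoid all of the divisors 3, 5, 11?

|div by 3|=605, |div by 5|=363, |div by 11|=165.
|div by 3&5|=121, |div by 3&11|=55, |div by 5&11|=33, |div by all|=11.
By inclusion-exclusion, divisible by at least one: 605+363+165-121-55-33+11 = 935.
Not divisible by any: 1815 - 935.

Final answer: 880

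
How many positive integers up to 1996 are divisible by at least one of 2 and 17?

Multiples of 2: 998. Multiples of 17: 117. Of both (lcm=34): 58.
By inclusion-exclusion: 998 + 117 - 58.

Final answer: 1057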